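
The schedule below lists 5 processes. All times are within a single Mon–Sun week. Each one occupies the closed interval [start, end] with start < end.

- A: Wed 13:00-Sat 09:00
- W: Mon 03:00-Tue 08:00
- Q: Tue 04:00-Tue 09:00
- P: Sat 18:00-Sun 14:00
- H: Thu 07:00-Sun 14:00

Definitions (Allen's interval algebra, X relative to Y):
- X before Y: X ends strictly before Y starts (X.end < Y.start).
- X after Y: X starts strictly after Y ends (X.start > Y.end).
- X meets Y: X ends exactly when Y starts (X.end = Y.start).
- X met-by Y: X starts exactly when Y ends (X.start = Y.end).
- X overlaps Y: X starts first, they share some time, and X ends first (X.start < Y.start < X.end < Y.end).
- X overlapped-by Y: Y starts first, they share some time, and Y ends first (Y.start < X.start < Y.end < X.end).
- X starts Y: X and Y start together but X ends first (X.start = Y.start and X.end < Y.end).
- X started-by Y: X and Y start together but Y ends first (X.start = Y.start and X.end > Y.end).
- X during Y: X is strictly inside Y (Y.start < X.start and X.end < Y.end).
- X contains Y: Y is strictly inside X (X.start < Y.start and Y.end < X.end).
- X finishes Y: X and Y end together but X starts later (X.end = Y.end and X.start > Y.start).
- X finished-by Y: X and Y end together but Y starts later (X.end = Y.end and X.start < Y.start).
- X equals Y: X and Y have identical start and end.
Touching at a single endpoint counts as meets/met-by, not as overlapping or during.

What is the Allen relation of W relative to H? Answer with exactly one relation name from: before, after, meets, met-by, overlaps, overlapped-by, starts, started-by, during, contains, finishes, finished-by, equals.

W = [Mon 03:00, Tue 08:00]; H = [Thu 07:00, Sun 14:00].
Compare endpoints: W.start < H.start, W.start < H.end, W.end < H.start, W.end < H.end.
That pattern is 'before'.

before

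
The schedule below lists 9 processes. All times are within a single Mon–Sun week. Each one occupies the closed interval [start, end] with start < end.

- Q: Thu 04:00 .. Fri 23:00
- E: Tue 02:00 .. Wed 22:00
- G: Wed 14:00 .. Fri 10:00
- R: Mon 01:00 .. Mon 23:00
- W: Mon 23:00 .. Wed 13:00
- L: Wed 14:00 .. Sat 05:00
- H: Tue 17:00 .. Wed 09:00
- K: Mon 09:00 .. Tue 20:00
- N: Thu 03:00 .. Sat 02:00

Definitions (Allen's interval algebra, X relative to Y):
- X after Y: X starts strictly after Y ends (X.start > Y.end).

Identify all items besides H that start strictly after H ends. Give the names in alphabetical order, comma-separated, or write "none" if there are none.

G, L, N, Q

Target H = [Tue 17:00, Wed 09:00].
E [Tue 02:00, Wed 22:00] → contains → no.
G [Wed 14:00, Fri 10:00] → after → yes.
K [Mon 09:00, Tue 20:00] → overlaps → no.
L [Wed 14:00, Sat 05:00] → after → yes.
N [Thu 03:00, Sat 02:00] → after → yes.
Q [Thu 04:00, Fri 23:00] → after → yes.
R [Mon 01:00, Mon 23:00] → before → no.
W [Mon 23:00, Wed 13:00] → contains → no.
Result: G, L, N, Q.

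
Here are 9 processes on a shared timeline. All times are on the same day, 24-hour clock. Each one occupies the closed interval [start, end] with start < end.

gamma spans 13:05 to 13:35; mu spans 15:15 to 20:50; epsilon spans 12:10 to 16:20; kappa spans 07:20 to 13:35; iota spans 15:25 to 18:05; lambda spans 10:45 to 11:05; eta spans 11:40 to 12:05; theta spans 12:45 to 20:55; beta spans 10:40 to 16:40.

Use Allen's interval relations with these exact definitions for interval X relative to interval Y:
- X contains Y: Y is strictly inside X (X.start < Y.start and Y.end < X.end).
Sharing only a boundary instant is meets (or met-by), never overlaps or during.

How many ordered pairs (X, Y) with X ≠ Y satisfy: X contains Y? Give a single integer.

Checking all 72 ordered pairs for relation 'contains'; matching pairs in alphabetical order:
(beta, epsilon): beta contains epsilon ✓
(beta, eta): beta contains eta ✓
(beta, gamma): beta contains gamma ✓
(beta, lambda): beta contains lambda ✓
(epsilon, gamma): epsilon contains gamma ✓
(kappa, eta): kappa contains eta ✓
(kappa, lambda): kappa contains lambda ✓
(mu, iota): mu contains iota ✓
(theta, gamma): theta contains gamma ✓
(theta, iota): theta contains iota ✓
(theta, mu): theta contains mu ✓
Count: 11.

11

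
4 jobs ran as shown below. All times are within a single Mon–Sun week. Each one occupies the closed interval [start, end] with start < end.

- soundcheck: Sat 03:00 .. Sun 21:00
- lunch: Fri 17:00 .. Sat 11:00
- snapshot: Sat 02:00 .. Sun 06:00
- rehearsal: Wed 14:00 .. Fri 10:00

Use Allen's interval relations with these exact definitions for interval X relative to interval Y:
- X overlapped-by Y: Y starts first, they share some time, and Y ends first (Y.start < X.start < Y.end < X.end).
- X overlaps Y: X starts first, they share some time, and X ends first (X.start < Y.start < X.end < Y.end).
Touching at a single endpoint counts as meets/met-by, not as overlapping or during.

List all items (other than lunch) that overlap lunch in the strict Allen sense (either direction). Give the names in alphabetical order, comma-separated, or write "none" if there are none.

snapshot, soundcheck

Target lunch = [Fri 17:00, Sat 11:00].
rehearsal [Wed 14:00, Fri 10:00] → before → no.
snapshot [Sat 02:00, Sun 06:00] → overlapped-by → yes.
soundcheck [Sat 03:00, Sun 21:00] → overlapped-by → yes.
Result: snapshot, soundcheck.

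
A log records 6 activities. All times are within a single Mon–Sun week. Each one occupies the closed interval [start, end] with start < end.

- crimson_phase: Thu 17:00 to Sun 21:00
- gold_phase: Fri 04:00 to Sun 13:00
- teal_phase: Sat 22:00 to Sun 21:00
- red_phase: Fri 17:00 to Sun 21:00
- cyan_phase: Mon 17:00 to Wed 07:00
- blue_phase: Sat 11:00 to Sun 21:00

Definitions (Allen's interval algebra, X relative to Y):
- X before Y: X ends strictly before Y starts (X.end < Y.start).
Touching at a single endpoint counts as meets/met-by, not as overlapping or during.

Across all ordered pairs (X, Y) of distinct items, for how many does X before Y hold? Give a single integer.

Checking all 30 ordered pairs for relation 'before'; matching pairs in alphabetical order:
(cyan_phase, blue_phase): cyan_phase before blue_phase ✓
(cyan_phase, crimson_phase): cyan_phase before crimson_phase ✓
(cyan_phase, gold_phase): cyan_phase before gold_phase ✓
(cyan_phase, red_phase): cyan_phase before red_phase ✓
(cyan_phase, teal_phase): cyan_phase before teal_phase ✓
Count: 5.

5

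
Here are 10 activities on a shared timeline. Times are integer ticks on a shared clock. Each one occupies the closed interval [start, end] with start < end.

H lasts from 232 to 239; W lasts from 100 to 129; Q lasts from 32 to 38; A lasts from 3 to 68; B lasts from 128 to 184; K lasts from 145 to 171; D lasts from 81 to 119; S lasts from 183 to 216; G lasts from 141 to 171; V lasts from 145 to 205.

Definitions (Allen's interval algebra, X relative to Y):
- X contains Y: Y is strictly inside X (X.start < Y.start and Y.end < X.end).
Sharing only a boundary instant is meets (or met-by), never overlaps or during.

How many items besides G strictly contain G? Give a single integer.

Target G = [141, 171].
A [3, 68] → before → no.
B [128, 184] → contains → counts.
D [81, 119] → before → no.
H [232, 239] → after → no.
K [145, 171] → finishes → no.
Q [32, 38] → before → no.
S [183, 216] → after → no.
V [145, 205] → overlapped-by → no.
W [100, 129] → before → no.
Total: 1.

1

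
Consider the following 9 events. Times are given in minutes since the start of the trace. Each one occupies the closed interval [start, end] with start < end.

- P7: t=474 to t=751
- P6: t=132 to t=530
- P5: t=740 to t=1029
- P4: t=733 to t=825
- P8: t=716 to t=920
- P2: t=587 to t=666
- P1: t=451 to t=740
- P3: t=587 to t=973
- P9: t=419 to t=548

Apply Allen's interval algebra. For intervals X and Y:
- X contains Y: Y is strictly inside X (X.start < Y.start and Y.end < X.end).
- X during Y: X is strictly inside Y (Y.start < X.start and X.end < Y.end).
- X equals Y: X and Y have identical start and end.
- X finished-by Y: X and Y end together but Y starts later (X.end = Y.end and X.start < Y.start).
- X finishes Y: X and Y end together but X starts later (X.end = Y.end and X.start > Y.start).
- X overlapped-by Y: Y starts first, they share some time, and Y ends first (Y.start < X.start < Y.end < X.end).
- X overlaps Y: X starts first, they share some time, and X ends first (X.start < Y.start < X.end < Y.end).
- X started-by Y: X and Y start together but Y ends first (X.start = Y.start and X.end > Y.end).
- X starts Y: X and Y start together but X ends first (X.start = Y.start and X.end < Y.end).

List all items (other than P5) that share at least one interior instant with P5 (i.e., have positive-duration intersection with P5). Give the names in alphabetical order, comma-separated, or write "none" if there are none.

Target P5 = [t=740, t=1029].
P1 [t=451, t=740] → meets → no.
P2 [t=587, t=666] → before → no.
P3 [t=587, t=973] → overlaps → yes.
P4 [t=733, t=825] → overlaps → yes.
P6 [t=132, t=530] → before → no.
P7 [t=474, t=751] → overlaps → yes.
P8 [t=716, t=920] → overlaps → yes.
P9 [t=419, t=548] → before → no.
Result: P3, P4, P7, P8.

P3, P4, P7, P8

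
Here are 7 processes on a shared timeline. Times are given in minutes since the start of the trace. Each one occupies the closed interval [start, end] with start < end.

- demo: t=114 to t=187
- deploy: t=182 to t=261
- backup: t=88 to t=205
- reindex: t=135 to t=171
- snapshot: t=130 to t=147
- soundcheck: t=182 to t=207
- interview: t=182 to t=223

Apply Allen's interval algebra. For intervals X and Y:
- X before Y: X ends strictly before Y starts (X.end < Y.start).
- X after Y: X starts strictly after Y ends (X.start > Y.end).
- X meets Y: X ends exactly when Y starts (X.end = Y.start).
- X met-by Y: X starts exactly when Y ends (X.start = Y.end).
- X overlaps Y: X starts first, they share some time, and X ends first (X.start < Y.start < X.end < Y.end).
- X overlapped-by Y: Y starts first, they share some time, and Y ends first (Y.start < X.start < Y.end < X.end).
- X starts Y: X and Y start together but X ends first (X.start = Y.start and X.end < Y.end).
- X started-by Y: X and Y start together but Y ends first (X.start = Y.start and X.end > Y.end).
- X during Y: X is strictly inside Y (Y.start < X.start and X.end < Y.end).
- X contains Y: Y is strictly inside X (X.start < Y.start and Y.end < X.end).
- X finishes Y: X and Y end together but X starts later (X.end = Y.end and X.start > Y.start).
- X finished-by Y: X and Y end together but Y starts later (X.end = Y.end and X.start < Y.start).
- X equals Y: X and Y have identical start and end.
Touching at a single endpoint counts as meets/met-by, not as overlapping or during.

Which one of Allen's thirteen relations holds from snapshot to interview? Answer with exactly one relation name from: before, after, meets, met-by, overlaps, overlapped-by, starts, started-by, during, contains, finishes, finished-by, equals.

snapshot = [t=130, t=147]; interview = [t=182, t=223].
Compare endpoints: snapshot.start < interview.start, snapshot.start < interview.end, snapshot.end < interview.start, snapshot.end < interview.end.
That pattern is 'before'.

before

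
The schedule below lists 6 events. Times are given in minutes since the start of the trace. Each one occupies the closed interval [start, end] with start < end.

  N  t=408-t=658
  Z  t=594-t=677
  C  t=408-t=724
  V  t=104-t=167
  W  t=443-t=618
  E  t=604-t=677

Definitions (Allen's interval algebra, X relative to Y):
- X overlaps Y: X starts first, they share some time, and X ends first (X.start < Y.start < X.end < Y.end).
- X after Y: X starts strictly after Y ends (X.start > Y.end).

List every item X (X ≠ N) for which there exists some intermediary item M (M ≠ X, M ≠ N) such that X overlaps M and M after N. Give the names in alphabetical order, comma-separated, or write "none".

Target N = [t=408, t=658].
Intermediaries M with M after N: none.
Union: none.

none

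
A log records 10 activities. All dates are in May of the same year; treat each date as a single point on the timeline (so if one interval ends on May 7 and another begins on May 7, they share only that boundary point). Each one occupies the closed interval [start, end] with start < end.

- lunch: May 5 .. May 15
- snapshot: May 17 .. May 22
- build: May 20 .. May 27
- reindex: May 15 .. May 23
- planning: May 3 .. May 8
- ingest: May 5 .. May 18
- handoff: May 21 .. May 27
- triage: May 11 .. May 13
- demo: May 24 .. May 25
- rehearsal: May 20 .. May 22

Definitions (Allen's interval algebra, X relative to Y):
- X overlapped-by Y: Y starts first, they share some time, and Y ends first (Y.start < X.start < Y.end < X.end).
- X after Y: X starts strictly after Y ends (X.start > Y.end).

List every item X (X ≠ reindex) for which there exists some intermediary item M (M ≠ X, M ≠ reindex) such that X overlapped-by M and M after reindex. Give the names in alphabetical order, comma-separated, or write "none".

Target reindex = [May 15, May 23].
Intermediaries M with M after reindex: demo.
Via demo — items with X overlapped-by demo: none.
Union: none.

none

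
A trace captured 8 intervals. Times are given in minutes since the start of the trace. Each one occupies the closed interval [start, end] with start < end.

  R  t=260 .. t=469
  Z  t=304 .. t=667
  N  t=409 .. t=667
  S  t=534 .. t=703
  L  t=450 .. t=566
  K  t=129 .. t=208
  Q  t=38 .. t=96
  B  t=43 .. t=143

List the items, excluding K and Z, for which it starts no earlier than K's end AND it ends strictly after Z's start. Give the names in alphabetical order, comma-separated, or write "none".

L, N, R, S

Conditions: its start is no earlier than K's end (X.start >= t=208) AND its end is strictly after Z's start (X.end > t=304).
B: start t=43 >= t=208? ✗; end t=143 > t=304? ✗ → no.
L: start t=450 >= t=208? ✓; end t=566 > t=304? ✓ → yes.
N: start t=409 >= t=208? ✓; end t=667 > t=304? ✓ → yes.
Q: start t=38 >= t=208? ✗; end t=96 > t=304? ✗ → no.
R: start t=260 >= t=208? ✓; end t=469 > t=304? ✓ → yes.
S: start t=534 >= t=208? ✓; end t=703 > t=304? ✓ → yes.
Result: L, N, R, S.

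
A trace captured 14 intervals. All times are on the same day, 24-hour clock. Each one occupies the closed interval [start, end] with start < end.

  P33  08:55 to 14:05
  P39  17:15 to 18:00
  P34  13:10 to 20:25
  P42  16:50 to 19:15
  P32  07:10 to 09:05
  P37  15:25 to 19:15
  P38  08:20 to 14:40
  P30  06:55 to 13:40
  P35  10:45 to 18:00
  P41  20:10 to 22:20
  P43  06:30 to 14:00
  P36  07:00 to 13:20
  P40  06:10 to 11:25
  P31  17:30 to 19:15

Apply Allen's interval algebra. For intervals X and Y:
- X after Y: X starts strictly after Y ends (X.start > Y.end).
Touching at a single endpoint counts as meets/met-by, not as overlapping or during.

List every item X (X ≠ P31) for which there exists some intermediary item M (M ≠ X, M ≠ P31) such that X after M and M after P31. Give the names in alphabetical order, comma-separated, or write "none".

none

Target P31 = [17:30, 19:15].
Intermediaries M with M after P31: P41.
Via P41 — items with X after P41: none.
Union: none.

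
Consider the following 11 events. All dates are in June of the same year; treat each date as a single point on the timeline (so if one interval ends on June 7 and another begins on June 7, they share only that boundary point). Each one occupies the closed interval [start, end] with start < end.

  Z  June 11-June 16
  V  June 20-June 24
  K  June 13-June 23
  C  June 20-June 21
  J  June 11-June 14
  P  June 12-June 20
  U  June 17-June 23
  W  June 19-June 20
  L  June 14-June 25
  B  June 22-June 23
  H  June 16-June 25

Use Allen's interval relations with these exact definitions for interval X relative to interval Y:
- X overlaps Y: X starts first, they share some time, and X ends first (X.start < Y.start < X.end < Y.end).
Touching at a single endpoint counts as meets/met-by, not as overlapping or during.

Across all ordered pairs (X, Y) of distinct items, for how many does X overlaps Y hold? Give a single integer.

Checking all 110 ordered pairs for relation 'overlaps'; matching pairs in alphabetical order:
(J, K): J overlaps K ✓
(J, P): J overlaps P ✓
(K, H): K overlaps H ✓
(K, L): K overlaps L ✓
(K, V): K overlaps V ✓
(P, H): P overlaps H ✓
(P, K): P overlaps K ✓
(P, L): P overlaps L ✓
(P, U): P overlaps U ✓
(U, V): U overlaps V ✓
(Z, K): Z overlaps K ✓
(Z, L): Z overlaps L ✓
(Z, P): Z overlaps P ✓
Count: 13.

13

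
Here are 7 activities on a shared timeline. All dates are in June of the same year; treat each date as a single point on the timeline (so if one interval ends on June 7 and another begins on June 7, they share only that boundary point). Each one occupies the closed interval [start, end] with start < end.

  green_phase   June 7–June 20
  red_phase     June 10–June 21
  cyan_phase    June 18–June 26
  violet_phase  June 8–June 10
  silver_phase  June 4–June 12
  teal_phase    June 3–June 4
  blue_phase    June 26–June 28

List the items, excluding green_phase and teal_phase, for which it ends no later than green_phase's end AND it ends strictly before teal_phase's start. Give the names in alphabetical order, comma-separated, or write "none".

none

Conditions: its end is no later than green_phase's end (X.end <= June 20) AND its end is strictly before teal_phase's start (X.end < June 3).
blue_phase: end June 28 <= June 20? ✗; end June 28 < June 3? ✗ → no.
cyan_phase: end June 26 <= June 20? ✗; end June 26 < June 3? ✗ → no.
red_phase: end June 21 <= June 20? ✗; end June 21 < June 3? ✗ → no.
silver_phase: end June 12 <= June 20? ✓; end June 12 < June 3? ✗ → no.
violet_phase: end June 10 <= June 20? ✓; end June 10 < June 3? ✗ → no.
Result: none.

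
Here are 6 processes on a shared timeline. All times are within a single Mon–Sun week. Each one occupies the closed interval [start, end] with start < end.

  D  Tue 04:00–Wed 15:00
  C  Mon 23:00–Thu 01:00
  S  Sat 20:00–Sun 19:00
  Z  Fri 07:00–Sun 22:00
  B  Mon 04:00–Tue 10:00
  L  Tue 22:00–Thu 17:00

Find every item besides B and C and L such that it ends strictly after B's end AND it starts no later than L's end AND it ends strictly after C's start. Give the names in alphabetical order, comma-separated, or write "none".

Conditions: its end is strictly after B's end (X.end > Tue 10:00) AND its start is no later than L's end (X.start <= Thu 17:00) AND its end is strictly after C's start (X.end > Mon 23:00).
D: end Wed 15:00 > Tue 10:00? ✓; start Tue 04:00 <= Thu 17:00? ✓; end Wed 15:00 > Mon 23:00? ✓ → yes.
S: end Sun 19:00 > Tue 10:00? ✓; start Sat 20:00 <= Thu 17:00? ✗; end Sun 19:00 > Mon 23:00? ✓ → no.
Z: end Sun 22:00 > Tue 10:00? ✓; start Fri 07:00 <= Thu 17:00? ✗; end Sun 22:00 > Mon 23:00? ✓ → no.
Result: D.

D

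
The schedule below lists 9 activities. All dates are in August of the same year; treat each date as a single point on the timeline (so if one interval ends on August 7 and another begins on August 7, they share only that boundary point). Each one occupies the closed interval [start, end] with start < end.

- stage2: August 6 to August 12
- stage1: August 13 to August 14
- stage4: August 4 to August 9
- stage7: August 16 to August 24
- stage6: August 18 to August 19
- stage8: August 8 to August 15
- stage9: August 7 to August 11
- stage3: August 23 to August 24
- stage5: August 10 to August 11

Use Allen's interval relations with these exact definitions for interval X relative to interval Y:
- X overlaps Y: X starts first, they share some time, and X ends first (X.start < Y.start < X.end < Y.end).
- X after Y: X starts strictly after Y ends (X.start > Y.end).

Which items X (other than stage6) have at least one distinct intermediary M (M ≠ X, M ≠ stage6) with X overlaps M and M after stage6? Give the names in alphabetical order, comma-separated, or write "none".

none

Target stage6 = [August 18, August 19].
Intermediaries M with M after stage6: stage3.
Via stage3 — items with X overlaps stage3: none.
Union: none.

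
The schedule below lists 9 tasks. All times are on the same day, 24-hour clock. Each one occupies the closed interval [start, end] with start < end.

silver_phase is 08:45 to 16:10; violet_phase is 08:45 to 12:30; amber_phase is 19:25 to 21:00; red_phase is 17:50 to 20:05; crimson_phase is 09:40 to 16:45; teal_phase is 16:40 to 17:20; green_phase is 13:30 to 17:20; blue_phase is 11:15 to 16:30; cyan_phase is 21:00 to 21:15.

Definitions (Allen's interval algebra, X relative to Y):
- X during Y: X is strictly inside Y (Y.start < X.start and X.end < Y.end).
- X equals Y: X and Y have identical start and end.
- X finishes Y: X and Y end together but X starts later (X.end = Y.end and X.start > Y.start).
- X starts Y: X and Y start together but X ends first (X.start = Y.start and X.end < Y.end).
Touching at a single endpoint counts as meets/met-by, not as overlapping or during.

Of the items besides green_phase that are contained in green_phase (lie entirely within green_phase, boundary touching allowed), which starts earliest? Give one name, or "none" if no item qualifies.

teal_phase

Target green_phase = [13:30, 17:20].
amber_phase [19:25, 21:00] → after → excluded.
blue_phase [11:15, 16:30] → overlaps → excluded.
crimson_phase [09:40, 16:45] → overlaps → excluded.
cyan_phase [21:00, 21:15] → after → excluded.
red_phase [17:50, 20:05] → after → excluded.
silver_phase [08:45, 16:10] → overlaps → excluded.
teal_phase [16:40, 17:20] → finishes → candidate.
violet_phase [08:45, 12:30] → before → excluded.
Among candidates, earliest start is 16:40 → teal_phase.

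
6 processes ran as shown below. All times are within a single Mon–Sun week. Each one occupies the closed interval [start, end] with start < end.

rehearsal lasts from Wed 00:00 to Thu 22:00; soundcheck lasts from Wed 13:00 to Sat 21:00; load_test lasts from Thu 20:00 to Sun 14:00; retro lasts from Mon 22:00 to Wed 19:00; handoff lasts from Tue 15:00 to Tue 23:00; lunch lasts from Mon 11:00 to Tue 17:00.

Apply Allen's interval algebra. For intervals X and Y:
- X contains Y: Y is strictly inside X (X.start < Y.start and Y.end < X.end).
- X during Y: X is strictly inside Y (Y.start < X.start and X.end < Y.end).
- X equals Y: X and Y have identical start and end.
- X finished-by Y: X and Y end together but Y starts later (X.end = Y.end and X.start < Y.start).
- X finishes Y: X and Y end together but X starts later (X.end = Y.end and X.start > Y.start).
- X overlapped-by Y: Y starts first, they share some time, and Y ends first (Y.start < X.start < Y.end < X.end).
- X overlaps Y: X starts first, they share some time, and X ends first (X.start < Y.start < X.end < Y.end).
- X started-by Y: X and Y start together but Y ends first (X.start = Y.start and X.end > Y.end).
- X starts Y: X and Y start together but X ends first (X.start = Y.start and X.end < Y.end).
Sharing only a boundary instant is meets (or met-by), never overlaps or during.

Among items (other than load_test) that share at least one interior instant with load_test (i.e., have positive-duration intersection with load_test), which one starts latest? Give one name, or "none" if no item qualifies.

Target load_test = [Thu 20:00, Sun 14:00].
handoff [Tue 15:00, Tue 23:00] → before → excluded.
lunch [Mon 11:00, Tue 17:00] → before → excluded.
rehearsal [Wed 00:00, Thu 22:00] → overlaps → candidate.
retro [Mon 22:00, Wed 19:00] → before → excluded.
soundcheck [Wed 13:00, Sat 21:00] → overlaps → candidate.
Among candidates, latest start is Wed 13:00 → soundcheck.

soundcheck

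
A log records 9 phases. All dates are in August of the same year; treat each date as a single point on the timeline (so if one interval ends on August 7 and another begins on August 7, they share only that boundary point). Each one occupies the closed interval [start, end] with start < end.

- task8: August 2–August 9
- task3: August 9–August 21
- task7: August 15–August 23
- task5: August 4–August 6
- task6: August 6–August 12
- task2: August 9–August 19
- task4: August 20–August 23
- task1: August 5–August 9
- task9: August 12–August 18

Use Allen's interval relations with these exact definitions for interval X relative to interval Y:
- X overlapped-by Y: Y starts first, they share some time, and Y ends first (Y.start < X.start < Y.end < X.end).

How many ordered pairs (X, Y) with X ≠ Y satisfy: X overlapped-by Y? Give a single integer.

Checking all 72 ordered pairs for relation 'overlapped-by'; matching pairs in alphabetical order:
(task1, task5): task1 overlapped-by task5 ✓
(task2, task6): task2 overlapped-by task6 ✓
(task3, task6): task3 overlapped-by task6 ✓
(task4, task3): task4 overlapped-by task3 ✓
(task6, task1): task6 overlapped-by task1 ✓
(task6, task8): task6 overlapped-by task8 ✓
(task7, task2): task7 overlapped-by task2 ✓
(task7, task3): task7 overlapped-by task3 ✓
(task7, task9): task7 overlapped-by task9 ✓
Count: 9.

9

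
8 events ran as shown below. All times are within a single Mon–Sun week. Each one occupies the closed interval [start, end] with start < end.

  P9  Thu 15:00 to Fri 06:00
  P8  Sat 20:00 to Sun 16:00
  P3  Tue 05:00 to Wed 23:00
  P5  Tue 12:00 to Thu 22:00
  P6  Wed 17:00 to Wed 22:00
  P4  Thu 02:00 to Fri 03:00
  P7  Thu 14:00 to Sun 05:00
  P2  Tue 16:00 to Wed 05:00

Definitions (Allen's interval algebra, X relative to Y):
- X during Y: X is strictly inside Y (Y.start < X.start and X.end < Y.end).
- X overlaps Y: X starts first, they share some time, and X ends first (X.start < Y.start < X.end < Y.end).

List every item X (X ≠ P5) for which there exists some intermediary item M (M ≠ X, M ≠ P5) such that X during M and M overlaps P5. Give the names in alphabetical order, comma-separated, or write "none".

P2, P6

Target P5 = [Tue 12:00, Thu 22:00].
Intermediaries M with M overlaps P5: P3.
Via P3 — items with X during P3: P2, P6.
Union: P2, P6.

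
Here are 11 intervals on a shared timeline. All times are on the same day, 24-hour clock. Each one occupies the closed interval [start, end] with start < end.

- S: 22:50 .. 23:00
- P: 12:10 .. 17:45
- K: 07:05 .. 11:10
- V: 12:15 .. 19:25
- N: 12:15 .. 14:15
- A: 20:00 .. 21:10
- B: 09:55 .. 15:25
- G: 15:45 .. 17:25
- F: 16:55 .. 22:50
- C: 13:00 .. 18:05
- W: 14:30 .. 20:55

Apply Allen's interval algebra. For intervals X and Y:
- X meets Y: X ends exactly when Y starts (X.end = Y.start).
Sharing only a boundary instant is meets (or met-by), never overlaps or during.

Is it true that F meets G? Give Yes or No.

No

F = [16:55, 22:50], G = [15:45, 17:25].
Actual relation of F to G: overlapped-by.
Asked whether 'meets' holds → No.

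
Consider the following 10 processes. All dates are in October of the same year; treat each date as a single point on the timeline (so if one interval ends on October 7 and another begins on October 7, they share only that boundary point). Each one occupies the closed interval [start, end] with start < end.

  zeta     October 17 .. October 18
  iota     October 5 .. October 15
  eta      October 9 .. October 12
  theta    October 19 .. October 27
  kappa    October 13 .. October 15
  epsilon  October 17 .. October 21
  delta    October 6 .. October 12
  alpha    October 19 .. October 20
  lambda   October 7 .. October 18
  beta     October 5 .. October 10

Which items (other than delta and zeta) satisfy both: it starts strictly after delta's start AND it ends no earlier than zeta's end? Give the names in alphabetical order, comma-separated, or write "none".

alpha, epsilon, lambda, theta

Conditions: its start is strictly after delta's start (X.start > October 6) AND its end is no earlier than zeta's end (X.end >= October 18).
alpha: start October 19 > October 6? ✓; end October 20 >= October 18? ✓ → yes.
beta: start October 5 > October 6? ✗; end October 10 >= October 18? ✗ → no.
epsilon: start October 17 > October 6? ✓; end October 21 >= October 18? ✓ → yes.
eta: start October 9 > October 6? ✓; end October 12 >= October 18? ✗ → no.
iota: start October 5 > October 6? ✗; end October 15 >= October 18? ✗ → no.
kappa: start October 13 > October 6? ✓; end October 15 >= October 18? ✗ → no.
lambda: start October 7 > October 6? ✓; end October 18 >= October 18? ✓ → yes.
theta: start October 19 > October 6? ✓; end October 27 >= October 18? ✓ → yes.
Result: alpha, epsilon, lambda, theta.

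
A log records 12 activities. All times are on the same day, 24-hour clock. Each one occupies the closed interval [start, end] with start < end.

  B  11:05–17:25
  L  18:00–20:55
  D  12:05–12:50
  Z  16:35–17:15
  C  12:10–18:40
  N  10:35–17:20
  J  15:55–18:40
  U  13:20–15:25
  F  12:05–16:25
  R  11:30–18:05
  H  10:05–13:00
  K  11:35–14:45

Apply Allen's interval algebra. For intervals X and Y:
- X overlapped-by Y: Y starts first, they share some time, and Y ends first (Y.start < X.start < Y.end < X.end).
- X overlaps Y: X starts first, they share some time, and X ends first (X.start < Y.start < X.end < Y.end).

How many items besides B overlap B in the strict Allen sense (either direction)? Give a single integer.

5

Target B = [11:05, 17:25].
C [12:10, 18:40] → overlapped-by → counts.
D [12:05, 12:50] → during → no.
F [12:05, 16:25] → during → no.
H [10:05, 13:00] → overlaps → counts.
J [15:55, 18:40] → overlapped-by → counts.
K [11:35, 14:45] → during → no.
L [18:00, 20:55] → after → no.
N [10:35, 17:20] → overlaps → counts.
R [11:30, 18:05] → overlapped-by → counts.
U [13:20, 15:25] → during → no.
Z [16:35, 17:15] → during → no.
Total: 5.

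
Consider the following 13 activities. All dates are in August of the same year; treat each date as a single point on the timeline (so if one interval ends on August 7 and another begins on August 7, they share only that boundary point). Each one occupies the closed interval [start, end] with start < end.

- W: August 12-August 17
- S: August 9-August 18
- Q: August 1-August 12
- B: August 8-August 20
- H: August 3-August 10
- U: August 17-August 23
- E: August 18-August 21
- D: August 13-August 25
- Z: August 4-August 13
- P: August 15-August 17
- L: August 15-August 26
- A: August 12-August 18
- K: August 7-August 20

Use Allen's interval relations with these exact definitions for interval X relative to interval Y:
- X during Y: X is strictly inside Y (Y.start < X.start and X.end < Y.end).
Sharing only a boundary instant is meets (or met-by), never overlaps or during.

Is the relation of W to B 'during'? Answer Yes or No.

Yes

W = [August 12, August 17], B = [August 8, August 20].
Actual relation of W to B: during.
Asked whether 'during' holds → Yes.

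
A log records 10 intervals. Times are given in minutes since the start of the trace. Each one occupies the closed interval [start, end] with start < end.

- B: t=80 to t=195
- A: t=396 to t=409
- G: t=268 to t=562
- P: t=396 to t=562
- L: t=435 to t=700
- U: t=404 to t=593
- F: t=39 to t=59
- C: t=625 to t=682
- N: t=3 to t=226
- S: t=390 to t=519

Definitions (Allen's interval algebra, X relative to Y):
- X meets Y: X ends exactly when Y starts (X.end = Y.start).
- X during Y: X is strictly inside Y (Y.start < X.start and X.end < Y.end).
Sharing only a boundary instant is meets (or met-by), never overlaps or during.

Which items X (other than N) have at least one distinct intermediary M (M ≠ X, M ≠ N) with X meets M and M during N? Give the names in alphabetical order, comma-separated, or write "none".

none

Target N = [t=3, t=226].
Intermediaries M with M during N: B, F.
Via B — items with X meets B: none.
Via F — items with X meets F: none.
Union: none.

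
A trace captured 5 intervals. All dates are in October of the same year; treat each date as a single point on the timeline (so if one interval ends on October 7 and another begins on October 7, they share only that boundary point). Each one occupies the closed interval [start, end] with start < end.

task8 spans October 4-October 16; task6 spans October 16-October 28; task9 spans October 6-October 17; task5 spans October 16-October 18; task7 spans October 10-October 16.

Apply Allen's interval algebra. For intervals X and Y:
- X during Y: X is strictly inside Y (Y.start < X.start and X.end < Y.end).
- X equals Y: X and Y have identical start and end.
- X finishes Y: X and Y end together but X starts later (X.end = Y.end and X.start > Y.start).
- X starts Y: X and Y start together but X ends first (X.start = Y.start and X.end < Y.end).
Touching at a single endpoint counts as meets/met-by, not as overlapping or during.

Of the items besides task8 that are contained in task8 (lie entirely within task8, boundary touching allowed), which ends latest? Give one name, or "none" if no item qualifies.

task7

Target task8 = [October 4, October 16].
task5 [October 16, October 18] → met-by → excluded.
task6 [October 16, October 28] → met-by → excluded.
task7 [October 10, October 16] → finishes → candidate.
task9 [October 6, October 17] → overlapped-by → excluded.
Among candidates, latest end is October 16 → task7.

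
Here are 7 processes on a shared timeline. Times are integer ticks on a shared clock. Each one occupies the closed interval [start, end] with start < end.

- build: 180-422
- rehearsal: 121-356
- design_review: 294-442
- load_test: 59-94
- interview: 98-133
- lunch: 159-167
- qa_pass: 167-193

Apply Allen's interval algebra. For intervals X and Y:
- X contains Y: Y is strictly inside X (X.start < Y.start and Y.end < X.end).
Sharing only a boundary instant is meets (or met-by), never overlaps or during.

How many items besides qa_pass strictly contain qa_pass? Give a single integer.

1

Target qa_pass = [167, 193].
build [180, 422] → overlapped-by → no.
design_review [294, 442] → after → no.
interview [98, 133] → before → no.
load_test [59, 94] → before → no.
lunch [159, 167] → meets → no.
rehearsal [121, 356] → contains → counts.
Total: 1.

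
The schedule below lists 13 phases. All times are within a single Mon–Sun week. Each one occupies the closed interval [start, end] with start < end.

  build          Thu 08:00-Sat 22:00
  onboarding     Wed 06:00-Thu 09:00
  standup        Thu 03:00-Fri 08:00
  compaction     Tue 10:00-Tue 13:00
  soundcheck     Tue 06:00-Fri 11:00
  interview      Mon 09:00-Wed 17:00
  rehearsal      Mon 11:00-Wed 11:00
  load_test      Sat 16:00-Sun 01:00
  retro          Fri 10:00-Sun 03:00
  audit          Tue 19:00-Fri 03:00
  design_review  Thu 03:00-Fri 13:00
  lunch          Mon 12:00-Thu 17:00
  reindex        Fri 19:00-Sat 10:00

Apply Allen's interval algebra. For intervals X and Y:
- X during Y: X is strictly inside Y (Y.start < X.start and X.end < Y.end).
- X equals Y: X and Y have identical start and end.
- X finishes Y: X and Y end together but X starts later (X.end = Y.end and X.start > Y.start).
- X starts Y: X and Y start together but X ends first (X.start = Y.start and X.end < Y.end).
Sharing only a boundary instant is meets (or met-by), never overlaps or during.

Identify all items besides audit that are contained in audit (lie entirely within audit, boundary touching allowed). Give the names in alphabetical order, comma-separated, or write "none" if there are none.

Target audit = [Tue 19:00, Fri 03:00].
build [Thu 08:00, Sat 22:00] → overlapped-by → no.
compaction [Tue 10:00, Tue 13:00] → before → no.
design_review [Thu 03:00, Fri 13:00] → overlapped-by → no.
interview [Mon 09:00, Wed 17:00] → overlaps → no.
load_test [Sat 16:00, Sun 01:00] → after → no.
lunch [Mon 12:00, Thu 17:00] → overlaps → no.
onboarding [Wed 06:00, Thu 09:00] → during → yes.
rehearsal [Mon 11:00, Wed 11:00] → overlaps → no.
reindex [Fri 19:00, Sat 10:00] → after → no.
retro [Fri 10:00, Sun 03:00] → after → no.
soundcheck [Tue 06:00, Fri 11:00] → contains → no.
standup [Thu 03:00, Fri 08:00] → overlapped-by → no.
Result: onboarding.

onboarding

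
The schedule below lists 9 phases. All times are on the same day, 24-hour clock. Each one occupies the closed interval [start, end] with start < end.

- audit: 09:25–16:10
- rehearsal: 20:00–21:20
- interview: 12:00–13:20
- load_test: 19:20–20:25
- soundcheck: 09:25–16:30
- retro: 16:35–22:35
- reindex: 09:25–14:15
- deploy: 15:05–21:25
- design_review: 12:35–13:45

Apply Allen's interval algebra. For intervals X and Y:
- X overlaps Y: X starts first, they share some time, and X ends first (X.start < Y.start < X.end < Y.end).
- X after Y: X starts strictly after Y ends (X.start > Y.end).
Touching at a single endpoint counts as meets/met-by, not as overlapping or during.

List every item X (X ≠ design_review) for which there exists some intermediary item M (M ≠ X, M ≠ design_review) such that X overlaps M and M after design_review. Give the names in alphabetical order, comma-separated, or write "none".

Target design_review = [12:35, 13:45].
Intermediaries M with M after design_review: deploy, load_test, rehearsal, retro.
Via deploy — items with X overlaps deploy: audit, soundcheck.
Via load_test — items with X overlaps load_test: none.
Via rehearsal — items with X overlaps rehearsal: load_test.
Via retro — items with X overlaps retro: deploy.
Union: audit, deploy, load_test, soundcheck.

audit, deploy, load_test, soundcheck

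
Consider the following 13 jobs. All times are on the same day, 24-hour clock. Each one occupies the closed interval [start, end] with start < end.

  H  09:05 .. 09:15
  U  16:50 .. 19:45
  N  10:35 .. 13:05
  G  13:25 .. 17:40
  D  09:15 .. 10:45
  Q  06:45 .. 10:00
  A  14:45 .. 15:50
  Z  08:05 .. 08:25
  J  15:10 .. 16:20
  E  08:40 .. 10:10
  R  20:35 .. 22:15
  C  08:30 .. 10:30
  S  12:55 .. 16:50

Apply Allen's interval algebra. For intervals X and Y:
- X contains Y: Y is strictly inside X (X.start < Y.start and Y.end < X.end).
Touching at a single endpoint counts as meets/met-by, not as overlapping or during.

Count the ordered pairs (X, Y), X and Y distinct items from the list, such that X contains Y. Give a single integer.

9

Checking all 156 ordered pairs for relation 'contains'; matching pairs in alphabetical order:
(C, E): C contains E ✓
(C, H): C contains H ✓
(E, H): E contains H ✓
(G, A): G contains A ✓
(G, J): G contains J ✓
(Q, H): Q contains H ✓
(Q, Z): Q contains Z ✓
(S, A): S contains A ✓
(S, J): S contains J ✓
Count: 9.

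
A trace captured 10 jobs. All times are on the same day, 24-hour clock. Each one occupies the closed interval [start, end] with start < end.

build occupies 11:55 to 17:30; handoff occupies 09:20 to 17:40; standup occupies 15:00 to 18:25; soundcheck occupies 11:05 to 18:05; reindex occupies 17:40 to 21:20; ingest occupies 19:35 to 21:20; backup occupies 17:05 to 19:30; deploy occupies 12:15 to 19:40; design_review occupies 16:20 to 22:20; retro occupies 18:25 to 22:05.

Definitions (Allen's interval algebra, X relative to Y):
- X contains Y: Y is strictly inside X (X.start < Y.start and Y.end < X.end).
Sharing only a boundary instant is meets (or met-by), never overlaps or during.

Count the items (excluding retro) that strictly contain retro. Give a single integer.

1

Target retro = [18:25, 22:05].
backup [17:05, 19:30] → overlaps → no.
build [11:55, 17:30] → before → no.
deploy [12:15, 19:40] → overlaps → no.
design_review [16:20, 22:20] → contains → counts.
handoff [09:20, 17:40] → before → no.
ingest [19:35, 21:20] → during → no.
reindex [17:40, 21:20] → overlaps → no.
soundcheck [11:05, 18:05] → before → no.
standup [15:00, 18:25] → meets → no.
Total: 1.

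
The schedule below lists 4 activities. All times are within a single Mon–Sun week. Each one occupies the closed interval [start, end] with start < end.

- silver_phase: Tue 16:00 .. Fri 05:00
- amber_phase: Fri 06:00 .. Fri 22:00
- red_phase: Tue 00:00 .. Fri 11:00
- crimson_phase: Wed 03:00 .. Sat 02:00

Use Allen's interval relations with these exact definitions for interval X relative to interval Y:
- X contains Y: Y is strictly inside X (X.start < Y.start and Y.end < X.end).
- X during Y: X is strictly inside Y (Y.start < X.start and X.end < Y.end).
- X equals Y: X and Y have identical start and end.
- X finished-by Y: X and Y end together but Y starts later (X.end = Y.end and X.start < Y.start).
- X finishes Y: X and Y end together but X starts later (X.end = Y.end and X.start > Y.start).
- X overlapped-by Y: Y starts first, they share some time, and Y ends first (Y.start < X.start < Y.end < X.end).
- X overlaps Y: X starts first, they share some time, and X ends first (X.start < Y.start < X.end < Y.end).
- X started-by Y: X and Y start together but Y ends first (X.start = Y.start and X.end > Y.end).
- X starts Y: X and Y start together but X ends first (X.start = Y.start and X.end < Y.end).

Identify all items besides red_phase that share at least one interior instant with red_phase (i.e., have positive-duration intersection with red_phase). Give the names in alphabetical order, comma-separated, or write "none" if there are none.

Target red_phase = [Tue 00:00, Fri 11:00].
amber_phase [Fri 06:00, Fri 22:00] → overlapped-by → yes.
crimson_phase [Wed 03:00, Sat 02:00] → overlapped-by → yes.
silver_phase [Tue 16:00, Fri 05:00] → during → yes.
Result: amber_phase, crimson_phase, silver_phase.

amber_phase, crimson_phase, silver_phase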